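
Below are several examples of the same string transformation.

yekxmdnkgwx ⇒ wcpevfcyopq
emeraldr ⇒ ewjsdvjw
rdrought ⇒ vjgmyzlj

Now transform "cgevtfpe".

The transformation: shift every letter 8 places backward in the alphabet (wrapping around), then move the first character to the end.
Applying both steps to "cgevtfpe": "uywnlxhw", then "ywnlxhwu".

ywnlxhwu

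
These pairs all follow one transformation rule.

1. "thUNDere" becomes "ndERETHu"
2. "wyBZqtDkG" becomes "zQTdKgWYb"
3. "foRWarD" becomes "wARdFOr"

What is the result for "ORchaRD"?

HArdorC

The transformation: move the first 3 characters to the end (rotate left by 3), then flip the case of every letter.
On "ORchaRD": the first step gives "haRDORc", and the second then gives "HArdorC".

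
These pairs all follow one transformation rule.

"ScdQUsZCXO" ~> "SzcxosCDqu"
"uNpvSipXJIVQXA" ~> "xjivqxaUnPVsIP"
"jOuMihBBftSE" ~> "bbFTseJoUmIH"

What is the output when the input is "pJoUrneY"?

RNEyPjOu

The pattern: flip the case of every letter, then swap the front and back halves of the string.
On "pJoUrneY": the first step gives "PjOuRNEy", and the second then gives "RNEyPjOu".
(Check on "uNpvSipXJIVQXA": → "UnPVsIPxjivqxa" → "xjivqxaUnPVsIP" ✓)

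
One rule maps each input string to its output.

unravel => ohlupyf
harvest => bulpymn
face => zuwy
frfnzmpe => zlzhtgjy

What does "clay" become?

The rule is to shift every letter 6 places backward in the alphabet (wrapping around).
Doing the same to "clay": "wfus".

wfus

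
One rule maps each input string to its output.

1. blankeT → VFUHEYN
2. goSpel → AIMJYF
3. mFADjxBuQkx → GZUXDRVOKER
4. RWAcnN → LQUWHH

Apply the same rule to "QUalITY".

KOUFCNS

Each output is the input with this applied: shift every letter 6 places backward in the alphabet (wrapping around), then convert every letter to uppercase.
For "QUalITY" the result is "KOUFCNS".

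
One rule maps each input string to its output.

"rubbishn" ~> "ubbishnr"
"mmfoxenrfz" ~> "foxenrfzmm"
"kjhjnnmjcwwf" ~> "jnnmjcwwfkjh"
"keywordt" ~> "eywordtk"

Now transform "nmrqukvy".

What's happening: swap the front and back halves of the string, then move the last 3 characters to the front (rotate right by 3).
Working it through for "nmrqukvy": intermediate "ukvynmrq", final "mrqukvyn".

mrqukvyn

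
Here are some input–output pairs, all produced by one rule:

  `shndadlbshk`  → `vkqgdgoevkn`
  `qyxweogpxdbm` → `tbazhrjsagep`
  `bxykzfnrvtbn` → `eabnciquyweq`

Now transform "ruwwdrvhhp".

Rule — shift every letter 3 places forward in the alphabet (wrapping around).
For "ruwwdrvhhp" the result is "uxzzguykks".

uxzzguykks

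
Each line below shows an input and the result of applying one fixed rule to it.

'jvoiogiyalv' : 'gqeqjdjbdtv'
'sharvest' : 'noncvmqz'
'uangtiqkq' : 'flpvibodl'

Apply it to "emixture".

mzzhdsop

Looking at the pairs, the operation is to shift every letter 5 places backward in the alphabet (wrapping around), then move the last 2 characters to the front (rotate right by 2).
For "emixture", step one produces "zhdsopmz"; step two turns that into "mzzhdsop".
(Check on "uangtiqkq": → "pvibodlfl" → "flpvibodl" ✓)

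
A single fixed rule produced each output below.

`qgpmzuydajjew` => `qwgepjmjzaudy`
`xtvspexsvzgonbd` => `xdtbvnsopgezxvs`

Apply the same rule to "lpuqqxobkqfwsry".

Rule — take characters alternately from the front and the back (1st, last, 2nd, 2nd-last, ...).
So "lpuqqxobkqfwsry" becomes "lyprusqwqfxqokb".

lyprusqwqfxqokb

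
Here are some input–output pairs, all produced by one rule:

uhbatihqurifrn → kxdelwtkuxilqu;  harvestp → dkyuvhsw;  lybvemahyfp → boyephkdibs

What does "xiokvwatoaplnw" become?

lanrzywddroszq

Looking at the pairs, the operation is to shift every letter 3 places forward in the alphabet (wrapping around), then swap each adjacent pair of characters (1↔2, 3↔4, ...).
Starting from "xiokvwatoaplnw": after the first operation, "alrnyzdwrdsoqz"; after the second, "lanrzywddroszq".
(Check on "lybvemahyfp": → "obeyhpdkbis" → "boyephkdibs" ✓)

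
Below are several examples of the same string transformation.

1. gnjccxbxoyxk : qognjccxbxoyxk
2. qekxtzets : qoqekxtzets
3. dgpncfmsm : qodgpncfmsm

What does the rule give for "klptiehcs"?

The pattern: prepend "qo".
Applying that to "klptiehcs" gives "qoklptiehcs".

qoklptiehcs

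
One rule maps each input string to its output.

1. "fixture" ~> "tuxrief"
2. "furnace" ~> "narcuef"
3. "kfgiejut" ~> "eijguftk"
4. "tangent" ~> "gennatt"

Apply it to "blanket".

nkaeltb

In each case the input is transformed by: take characters alternately from the front and the back (1st, last, 2nd, 2nd-last, ...), then reverse the string.
Starting from "blanket": after the first operation, "btleakn"; after the second, "nkaeltb".
(Check on "tangent": → "ttanneg" → "gennatt" ✓)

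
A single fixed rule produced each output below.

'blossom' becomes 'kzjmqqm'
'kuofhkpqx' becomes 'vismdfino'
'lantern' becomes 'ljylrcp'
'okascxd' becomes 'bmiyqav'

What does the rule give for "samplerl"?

jqyknjcp

The pattern: move the last character to the front, then shift every letter 2 places backward in the alphabet (wrapping around).
On "samplerl": the first step gives "lsampler", and the second then gives "jqyknjcp".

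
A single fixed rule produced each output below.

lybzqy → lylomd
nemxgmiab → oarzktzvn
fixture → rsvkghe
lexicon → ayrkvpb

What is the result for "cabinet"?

gpnovar

The rule is to shift every letter 13 places forward in the alphabet (wrapping around) — i.e. ROT13, then move the last character to the front.
Applying that to "cabinet" gives "gpnovar".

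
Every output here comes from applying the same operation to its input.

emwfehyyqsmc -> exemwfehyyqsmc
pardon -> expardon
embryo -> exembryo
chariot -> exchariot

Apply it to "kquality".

The rule is to prepend "ex".
On "kquality" that produces "exkquality".

exkquality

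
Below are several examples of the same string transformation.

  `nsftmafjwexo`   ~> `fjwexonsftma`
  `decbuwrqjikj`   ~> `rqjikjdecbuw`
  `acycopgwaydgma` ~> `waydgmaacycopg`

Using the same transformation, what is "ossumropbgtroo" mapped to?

pbgtrooossumro

In each case the input is transformed by: swap the front and back halves of the string.
Doing the same to "ossumropbgtroo": "pbgtrooossumro".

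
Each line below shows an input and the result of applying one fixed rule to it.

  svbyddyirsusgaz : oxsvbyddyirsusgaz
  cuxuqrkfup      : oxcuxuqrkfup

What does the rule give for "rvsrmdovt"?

oxrvsrmdovt

What's happening: prepend "ox".
Doing the same to "rvsrmdovt": "oxrvsrmdovt".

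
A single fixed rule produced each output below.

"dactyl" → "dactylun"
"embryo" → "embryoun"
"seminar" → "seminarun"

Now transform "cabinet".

cabinetun

The rule is to append "un".
So "cabinet" becomes "cabinetun".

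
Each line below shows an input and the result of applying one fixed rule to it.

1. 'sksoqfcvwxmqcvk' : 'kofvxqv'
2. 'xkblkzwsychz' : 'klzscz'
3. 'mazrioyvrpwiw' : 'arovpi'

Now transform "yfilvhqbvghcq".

flhbgc

The pattern: keep every other character starting from the second (positions 2nd, 4th, 6th, ...).
Applying that to "yfilvhqbvghcq" gives "flhbgc".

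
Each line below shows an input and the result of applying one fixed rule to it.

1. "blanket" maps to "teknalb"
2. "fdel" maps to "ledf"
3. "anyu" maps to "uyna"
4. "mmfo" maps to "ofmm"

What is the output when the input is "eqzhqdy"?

ydqhzqe

In each case the input is transformed by: reverse the string.
Applying that to "eqzhqdy" gives "ydqhzqe".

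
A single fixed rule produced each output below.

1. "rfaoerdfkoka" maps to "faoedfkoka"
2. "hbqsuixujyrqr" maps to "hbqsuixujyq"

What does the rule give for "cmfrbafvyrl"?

The transformation: remove every "r".
"cmfrbafvyrl" → "cmfbafvyl".

cmfbafvyl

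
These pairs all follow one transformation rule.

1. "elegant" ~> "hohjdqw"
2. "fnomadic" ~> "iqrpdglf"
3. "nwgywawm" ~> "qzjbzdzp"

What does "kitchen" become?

The pattern: shift every letter 3 places forward in the alphabet (wrapping around).
So "kitchen" becomes "nlwfkhq".

nlwfkhq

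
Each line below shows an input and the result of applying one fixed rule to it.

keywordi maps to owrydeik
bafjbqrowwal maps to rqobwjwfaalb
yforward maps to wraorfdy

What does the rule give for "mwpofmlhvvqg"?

The rule is to swap the front and back halves of the string, then take characters alternately from the front and the back (1st, last, 2nd, 2nd-last, ...).
Starting from "mwpofmlhvvqg": after the first operation, "lhvvqgmwpofm"; after the second, "lmhfvovpqwgm".

lmhfvovpqwgm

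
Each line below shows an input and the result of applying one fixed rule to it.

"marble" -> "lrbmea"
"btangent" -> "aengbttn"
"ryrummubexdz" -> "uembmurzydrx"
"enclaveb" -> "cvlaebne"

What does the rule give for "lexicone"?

xoicleen

In each case the input is transformed by: take characters alternately from the front and the back (1st, last, 2nd, 2nd-last, ...), then swap the front and back halves of the string.
Starting from "lexicone": after the first operation, "leenxoic"; after the second, "xoicleen".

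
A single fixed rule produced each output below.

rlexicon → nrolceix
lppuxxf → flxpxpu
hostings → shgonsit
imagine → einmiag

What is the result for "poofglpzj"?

Rule — reverse the string, then take characters alternately from the front and the back (1st, last, 2nd, 2nd-last, ...).
Starting from "poofglpzj": after the first operation, "jzplgfoop"; after the second, "jpzopolfg".
(Check on "rlexicon": → "nocixelr" → "nrolceix" ✓)

jpzopolfg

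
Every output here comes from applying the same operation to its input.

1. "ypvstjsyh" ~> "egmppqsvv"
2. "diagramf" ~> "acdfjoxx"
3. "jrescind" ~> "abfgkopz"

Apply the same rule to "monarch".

ejkloxz

Rule — shift every letter 3 places backward in the alphabet (wrapping around), then sort the characters into alphabetical order.
On "monarch": the first step gives "jlkxoze", and the second then gives "ejkloxz".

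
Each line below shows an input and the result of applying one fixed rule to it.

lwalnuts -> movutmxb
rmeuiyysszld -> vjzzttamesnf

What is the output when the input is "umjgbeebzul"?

In each case the input is transformed by: move the first 3 characters to the end (rotate left by 3), then shift every letter 1 place forward in the alphabet (wrapping around).
Applying both steps to "umjgbeebzul": "gbeebzulumj", then "hcffcavmvnk".

hcffcavmvnk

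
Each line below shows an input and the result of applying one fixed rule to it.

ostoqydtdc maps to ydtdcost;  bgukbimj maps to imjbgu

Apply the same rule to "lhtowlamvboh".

lamvbohlht

Each output is the input with this applied: move the first 3 characters to the end (rotate left by 3), then delete the first 2 characters.
"lhtowlamvboh" → "owlamvbohlht" → "lamvbohlht".
(Check on "bgukbimj": → "kbimjbgu" → "imjbgu" ✓)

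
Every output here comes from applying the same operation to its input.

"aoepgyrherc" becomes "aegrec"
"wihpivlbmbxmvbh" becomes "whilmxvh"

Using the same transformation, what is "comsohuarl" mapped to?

cmour

Each output is the input with this applied: keep every other character starting from the first (positions 1st, 3rd, 5th, ...).
On "comsohuarl" that produces "cmour".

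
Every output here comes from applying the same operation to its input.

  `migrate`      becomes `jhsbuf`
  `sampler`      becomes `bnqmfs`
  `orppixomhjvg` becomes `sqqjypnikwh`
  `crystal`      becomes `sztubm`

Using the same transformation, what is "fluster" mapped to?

Rule — shift every letter 1 place forward in the alphabet (wrapping around), then delete the first character.
On "fluster": the first step gives "gmvtufs", and the second then gives "mvtufs".

mvtufs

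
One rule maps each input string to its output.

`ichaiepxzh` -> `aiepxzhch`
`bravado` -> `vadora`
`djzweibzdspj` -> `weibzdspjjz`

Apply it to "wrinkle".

nkleri

The rule is to delete the first character, then move the first 2 characters to the end (rotate left by 2).
Working it through for "wrinkle": intermediate "rinkle", final "nkleri".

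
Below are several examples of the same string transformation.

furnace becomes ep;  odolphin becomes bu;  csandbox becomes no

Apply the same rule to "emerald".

In each case the input is transformed by: shift every letter 13 places forward in the alphabet (wrapping around) — i.e. ROT13, then keep one character in every 3, starting at position 3 (positions 3rd, 6th, 9th, ...).
Working it through for "emerald": intermediate "rzrenyq", final "ry".

ry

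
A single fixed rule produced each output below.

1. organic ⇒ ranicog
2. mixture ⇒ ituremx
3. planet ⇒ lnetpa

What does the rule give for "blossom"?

lssombo

The pattern: move the first 2 characters to the end (rotate left by 2), then swap the first and last characters.
Applying both steps to "blossom": "ossombl", then "lssombo".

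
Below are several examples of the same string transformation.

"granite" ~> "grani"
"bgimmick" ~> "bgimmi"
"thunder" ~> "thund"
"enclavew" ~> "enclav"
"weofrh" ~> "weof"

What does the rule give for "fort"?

fo

The transformation: delete the last 2 characters.
For "fort" the result is "fo".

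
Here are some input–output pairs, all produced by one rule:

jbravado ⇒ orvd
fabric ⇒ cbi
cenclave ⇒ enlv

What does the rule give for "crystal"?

Each output is the input with this applied: swap the first and last characters, then keep every other character starting from the first (positions 1st, 3rd, 5th, ...).
Working it through for "crystal": intermediate "lrystac", final "lytc".

lytc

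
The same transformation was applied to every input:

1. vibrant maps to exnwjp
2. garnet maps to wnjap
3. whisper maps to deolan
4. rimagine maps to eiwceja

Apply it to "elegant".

hacwjp

In each case the input is transformed by: delete the first character, then shift every letter 4 places backward in the alphabet (wrapping around).
"elegant" → "hacwjp".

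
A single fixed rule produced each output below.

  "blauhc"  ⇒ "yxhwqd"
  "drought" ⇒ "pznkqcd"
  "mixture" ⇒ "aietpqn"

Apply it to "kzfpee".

agvbla

The transformation: move the last character to the front, then shift every letter 4 places backward in the alphabet (wrapping around).
On "kzfpee" that produces "agvbla".
(Check on "mixture": → "emixtur" → "aietpqn" ✓)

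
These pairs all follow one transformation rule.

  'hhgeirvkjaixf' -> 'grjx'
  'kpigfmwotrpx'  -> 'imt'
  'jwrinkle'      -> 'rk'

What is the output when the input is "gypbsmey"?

pm

In each case the input is transformed by: delete the last character, then keep one character in every 3, starting at position 3 (positions 3rd, 6th, 9th, ...).
For "gypbsmey", step one produces "gypbsme"; step two turns that into "pm".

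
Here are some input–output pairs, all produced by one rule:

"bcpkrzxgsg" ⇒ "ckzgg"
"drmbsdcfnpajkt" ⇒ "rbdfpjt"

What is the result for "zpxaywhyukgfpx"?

What's happening: keep every other character starting from the second (positions 2nd, 4th, 6th, ...).
Applying that to "zpxaywhyukgfpx" gives "pawykfx".

pawykfx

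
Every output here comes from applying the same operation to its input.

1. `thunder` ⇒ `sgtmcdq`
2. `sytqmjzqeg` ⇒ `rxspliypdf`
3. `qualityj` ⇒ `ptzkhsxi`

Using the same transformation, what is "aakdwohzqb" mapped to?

Each output is the input with this applied: shift every letter 1 place backward in the alphabet (wrapping around).
So "aakdwohzqb" becomes "zzjcvngypa".

zzjcvngypa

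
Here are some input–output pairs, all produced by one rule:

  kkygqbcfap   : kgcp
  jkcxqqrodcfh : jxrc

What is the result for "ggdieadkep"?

The rule is to keep one character in every 3, starting at position 1 (positions 1st, 4th, 7th, ...).
So "ggdieadkep" becomes "gidp".

gidp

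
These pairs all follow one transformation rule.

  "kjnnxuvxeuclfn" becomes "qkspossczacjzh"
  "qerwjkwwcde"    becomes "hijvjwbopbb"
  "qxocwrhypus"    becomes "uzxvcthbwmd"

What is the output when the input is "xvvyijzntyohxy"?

The pattern: move the last 3 characters to the front (rotate right by 3), then shift every letter 5 places forward in the alphabet (wrapping around).
"xvvyijzntyohxy" → "hxyxvvyijzntyo" → "mcdcaadnoesydt".

mcdcaadnoesydt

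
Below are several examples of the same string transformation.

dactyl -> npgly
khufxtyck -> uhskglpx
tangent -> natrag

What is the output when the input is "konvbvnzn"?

baioiama

The transformation: delete the first character, then shift every letter 13 places forward in the alphabet (wrapping around) — i.e. ROT13.
For "konvbvnzn", step one produces "onvbvnzn"; step two turns that into "baioiama".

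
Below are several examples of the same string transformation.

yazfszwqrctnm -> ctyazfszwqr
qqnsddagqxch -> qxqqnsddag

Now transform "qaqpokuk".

okqaqp

The rule is to delete the last 2 characters, then move the last 2 characters to the front (rotate right by 2).
Starting from "qaqpokuk": after the first operation, "qaqpok"; after the second, "okqaqp".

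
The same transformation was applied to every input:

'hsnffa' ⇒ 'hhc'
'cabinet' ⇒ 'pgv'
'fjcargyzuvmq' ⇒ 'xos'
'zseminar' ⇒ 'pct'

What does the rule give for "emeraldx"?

nfz

The pattern: shift every letter 2 places forward in the alphabet (wrapping around), then keep only the last 3 characters.
For "emeraldx", step one produces "gogtcnfz"; step two turns that into "nfz".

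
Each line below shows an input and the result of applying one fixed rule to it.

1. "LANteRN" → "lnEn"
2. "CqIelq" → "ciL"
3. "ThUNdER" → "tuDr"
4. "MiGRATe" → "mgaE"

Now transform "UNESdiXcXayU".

ueDxxY

In each case the input is transformed by: keep every other character starting from the first (positions 1st, 3rd, 5th, ...), then flip the case of every letter.
For "UNESdiXcXayU" the result is "ueDxxY".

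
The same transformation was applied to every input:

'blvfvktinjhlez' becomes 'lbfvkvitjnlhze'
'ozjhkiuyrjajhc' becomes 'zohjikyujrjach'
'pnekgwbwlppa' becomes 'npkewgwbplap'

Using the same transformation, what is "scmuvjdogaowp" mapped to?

Each output is the input with this applied: swap each adjacent pair of characters (1↔2, 3↔4, ...).
Applying that to "scmuvjdogaowp" gives "csumjvodagwop".

csumjvodagwop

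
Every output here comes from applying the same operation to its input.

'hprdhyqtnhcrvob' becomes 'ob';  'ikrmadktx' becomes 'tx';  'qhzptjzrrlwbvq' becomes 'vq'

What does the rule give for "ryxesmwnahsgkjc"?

jc

The pattern: keep only the last 2 characters.
On "ryxesmwnahsgkjc" that produces "jc".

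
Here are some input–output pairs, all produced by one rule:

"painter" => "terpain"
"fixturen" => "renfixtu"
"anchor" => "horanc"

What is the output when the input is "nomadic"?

dicnoma

The transformation: move the last 3 characters to the front (rotate right by 3).
On "nomadic" that produces "dicnoma".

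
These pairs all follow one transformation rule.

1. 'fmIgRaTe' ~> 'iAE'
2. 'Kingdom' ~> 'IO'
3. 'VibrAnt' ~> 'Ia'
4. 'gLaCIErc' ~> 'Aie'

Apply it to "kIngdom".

iO

What's happening: flip the case of every letter, then keep only the vowels.
Starting from "kIngdom": after the first operation, "KiNGDOM"; after the second, "iO".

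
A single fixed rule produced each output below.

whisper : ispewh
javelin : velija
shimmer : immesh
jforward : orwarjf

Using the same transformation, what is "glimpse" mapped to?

impsgl

The pattern: delete the last character, then move the first 2 characters to the end (rotate left by 2).
Working it through for "glimpse": intermediate "glimps", final "impsgl".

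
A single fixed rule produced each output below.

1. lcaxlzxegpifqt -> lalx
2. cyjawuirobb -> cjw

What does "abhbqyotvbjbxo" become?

Each output is the input with this applied: keep every other character starting from the first (positions 1st, 3rd, 5th, ...), then delete the last 3 characters.
Applying both steps to "abhbqyotvbjbxo": "ahqovjx", then "ahqo".
(Check on "lcaxlzxegpifqt": → "lalxgiq" → "lalx" ✓)

ahqo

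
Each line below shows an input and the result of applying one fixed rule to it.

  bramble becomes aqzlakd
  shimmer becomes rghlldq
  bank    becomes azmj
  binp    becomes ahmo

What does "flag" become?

The pattern: shift every letter 1 place backward in the alphabet (wrapping around).
"flag" → "ekzf".

ekzf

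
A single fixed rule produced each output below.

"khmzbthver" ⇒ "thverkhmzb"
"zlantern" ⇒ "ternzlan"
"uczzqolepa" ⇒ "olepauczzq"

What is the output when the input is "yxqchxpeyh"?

xpeyhyxqch

What's happening: swap the front and back halves of the string.
"yxqchxpeyh" → "xpeyhyxqch".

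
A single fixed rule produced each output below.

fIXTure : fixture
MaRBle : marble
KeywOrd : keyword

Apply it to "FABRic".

fabric

Rule — convert every letter to lowercase.
Applying that to "FABRic" gives "fabric".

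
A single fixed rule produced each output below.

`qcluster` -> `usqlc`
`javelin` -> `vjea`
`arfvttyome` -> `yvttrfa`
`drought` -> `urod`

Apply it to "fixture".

The pattern: delete the last 3 characters, then sort the characters into reverse alphabetical order.
Doing the same to "fixture": "xtif".

xtif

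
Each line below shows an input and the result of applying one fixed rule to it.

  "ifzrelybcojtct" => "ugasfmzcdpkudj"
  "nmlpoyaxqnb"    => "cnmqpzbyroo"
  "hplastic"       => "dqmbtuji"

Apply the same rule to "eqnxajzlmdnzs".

troybkamneoaf

Looking at the pairs, the operation is to shift every letter 1 place forward in the alphabet (wrapping around), then swap the first and last characters.
"eqnxajzlmdnzs" → "troybkamneoaf".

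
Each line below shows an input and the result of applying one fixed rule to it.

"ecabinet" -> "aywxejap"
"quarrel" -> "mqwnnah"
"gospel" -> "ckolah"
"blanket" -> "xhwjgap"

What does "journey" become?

fkqnjau

The rule is to shift every letter 4 places backward in the alphabet (wrapping around).
On "journey" that produces "fkqnjau".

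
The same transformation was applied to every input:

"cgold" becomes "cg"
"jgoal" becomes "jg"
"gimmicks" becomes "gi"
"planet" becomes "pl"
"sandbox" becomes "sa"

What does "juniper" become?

The rule is to keep only the first 2 characters.
Doing the same to "juniper": "ju".

ju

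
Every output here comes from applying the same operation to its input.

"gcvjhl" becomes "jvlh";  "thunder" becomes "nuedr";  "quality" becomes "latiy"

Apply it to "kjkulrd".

What's happening: swap each adjacent pair of characters (1↔2, 3↔4, ...), then delete the first 2 characters.
Applying both steps to "kjkulrd": "jkukrld", then "ukrld".

ukrld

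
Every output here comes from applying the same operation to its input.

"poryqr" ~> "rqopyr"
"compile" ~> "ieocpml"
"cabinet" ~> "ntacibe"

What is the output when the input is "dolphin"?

Looking at the pairs, the operation is to swap each adjacent pair of characters (1↔2, 3↔4, ...), then move the last 2 characters to the front (rotate right by 2).
Applying that to "dolphin" gives "hnodpli".

hnodpli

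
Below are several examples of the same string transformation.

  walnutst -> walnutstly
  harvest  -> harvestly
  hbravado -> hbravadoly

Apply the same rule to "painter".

painterly

What's happening: append "ly".
So "painter" becomes "painterly".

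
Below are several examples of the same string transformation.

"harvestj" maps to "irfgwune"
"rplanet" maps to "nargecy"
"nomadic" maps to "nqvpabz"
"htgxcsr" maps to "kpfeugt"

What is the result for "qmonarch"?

The transformation: move the first 3 characters to the end (rotate left by 3), then shift every letter 13 places forward in the alphabet (wrapping around) — i.e. ROT13.
Starting from "qmonarch": after the first operation, "narchqmo"; after the second, "anepudzb".

anepudzb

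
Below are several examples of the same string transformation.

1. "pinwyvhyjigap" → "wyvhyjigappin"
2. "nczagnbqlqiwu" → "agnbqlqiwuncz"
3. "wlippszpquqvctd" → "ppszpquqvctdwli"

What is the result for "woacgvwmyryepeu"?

cgvwmyryepeuwoa

Looking at the pairs, the operation is to move the first 3 characters to the end (rotate left by 3).
So "woacgvwmyryepeu" becomes "cgvwmyryepeuwoa".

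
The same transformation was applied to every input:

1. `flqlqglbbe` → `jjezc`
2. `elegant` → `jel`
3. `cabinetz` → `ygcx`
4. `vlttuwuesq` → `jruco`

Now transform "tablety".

Looking at the pairs, the operation is to shift every letter 2 places backward in the alphabet (wrapping around), then keep every other character starting from the second (positions 2nd, 4th, 6th, ...).
On "tablety": the first step gives "ryzjcrw", and the second then gives "yjr".

yjr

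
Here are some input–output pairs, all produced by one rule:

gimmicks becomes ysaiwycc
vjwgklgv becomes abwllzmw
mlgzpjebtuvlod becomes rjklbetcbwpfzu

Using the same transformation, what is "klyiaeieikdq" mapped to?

Rule — shift every letter 10 places backward in the alphabet (wrapping around), then swap the front and back halves of the string.
Applying both steps to "klyiaeieikdq": "aboyquyuyatg", then "yuyatgaboyqu".

yuyatgaboyqu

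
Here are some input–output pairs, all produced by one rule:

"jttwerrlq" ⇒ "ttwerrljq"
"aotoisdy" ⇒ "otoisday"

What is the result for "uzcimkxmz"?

The pattern: swap the first and last characters, then move the first character to the end.
So "uzcimkxmz" becomes "zcimkxmuz".

zcimkxmuz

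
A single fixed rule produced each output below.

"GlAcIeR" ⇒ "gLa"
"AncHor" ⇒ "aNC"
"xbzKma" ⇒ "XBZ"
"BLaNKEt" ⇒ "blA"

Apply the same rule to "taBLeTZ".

TAb

Each output is the input with this applied: flip the case of every letter, then keep only the first 3 characters.
Working it through for "taBLeTZ": intermediate "TAblEtz", final "TAb".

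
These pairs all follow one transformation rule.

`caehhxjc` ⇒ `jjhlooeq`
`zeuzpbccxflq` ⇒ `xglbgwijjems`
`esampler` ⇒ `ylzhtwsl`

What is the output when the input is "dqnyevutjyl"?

The pattern: move the last character to the front, then shift every letter 7 places forward in the alphabet (wrapping around).
"dqnyevutjyl" → "ldqnyevutjy" → "skxuflcbaqf".

skxuflcbaqf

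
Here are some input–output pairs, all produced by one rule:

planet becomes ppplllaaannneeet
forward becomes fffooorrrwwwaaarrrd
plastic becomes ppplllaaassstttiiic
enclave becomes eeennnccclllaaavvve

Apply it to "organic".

Looking at the pairs, the operation is to repeat every character 3 times, then delete the last 2 characters.
Applying that to "organic" gives "ooorrrgggaaannniiic".
(Check on "forward": → "fffooorrrwwwaaarrrddd" → "fffooorrrwwwaaarrrd" ✓)

ooorrrgggaaannniiic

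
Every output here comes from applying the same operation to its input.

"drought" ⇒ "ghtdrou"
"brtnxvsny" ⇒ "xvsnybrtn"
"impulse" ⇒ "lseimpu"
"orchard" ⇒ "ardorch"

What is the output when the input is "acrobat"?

batacro

The pattern: move the first character to the end, then move the first 3 characters to the end (rotate left by 3).
Applying that to "acrobat" gives "batacro".
(Check on "drought": → "roughtd" → "ghtdrou" ✓)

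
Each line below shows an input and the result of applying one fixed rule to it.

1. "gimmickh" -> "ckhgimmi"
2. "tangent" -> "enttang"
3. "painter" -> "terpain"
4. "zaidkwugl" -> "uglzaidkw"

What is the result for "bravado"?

The pattern: move the last 3 characters to the front (rotate right by 3).
On "bravado" that produces "adobrav".

adobrav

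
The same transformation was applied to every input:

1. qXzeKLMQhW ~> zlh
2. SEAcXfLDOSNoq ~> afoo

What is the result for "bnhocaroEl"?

hae

The pattern: keep one character in every 3, starting at position 3 (positions 3rd, 6th, 9th, ...), then convert every letter to lowercase.
On "bnhocaroEl": the first step gives "haE", and the second then gives "hae".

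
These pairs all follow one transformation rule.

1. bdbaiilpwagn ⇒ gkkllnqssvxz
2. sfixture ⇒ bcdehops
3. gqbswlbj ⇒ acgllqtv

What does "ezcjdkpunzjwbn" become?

The pattern: shift every letter 10 places forward in the alphabet (wrapping around), then sort the characters into alphabetical order.
"ezcjdkpunzjwbn" → "ojmtnuzexjtglx" → "egjjlmnottuxxz".

egjjlmnottuxxz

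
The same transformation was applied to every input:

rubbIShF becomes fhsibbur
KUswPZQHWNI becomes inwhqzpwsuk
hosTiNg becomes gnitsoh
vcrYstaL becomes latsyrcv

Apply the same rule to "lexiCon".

The pattern: reverse the string, then convert every letter to lowercase.
For "lexiCon", step one produces "noCixel"; step two turns that into "nocixel".
(Check on "hosTiNg": → "gNiTsoh" → "gnitsoh" ✓)

nocixel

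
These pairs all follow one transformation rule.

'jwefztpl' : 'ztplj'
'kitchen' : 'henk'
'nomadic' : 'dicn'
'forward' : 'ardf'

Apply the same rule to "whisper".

perw

In each case the input is transformed by: move the first character to the end, then delete the first 3 characters.
"whisper" → "hisperw" → "perw".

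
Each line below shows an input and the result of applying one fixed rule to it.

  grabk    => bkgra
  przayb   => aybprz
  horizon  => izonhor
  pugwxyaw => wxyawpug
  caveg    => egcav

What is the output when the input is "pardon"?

What's happening: move the first 3 characters to the end (rotate left by 3).
Applying that to "pardon" gives "donpar".

donpar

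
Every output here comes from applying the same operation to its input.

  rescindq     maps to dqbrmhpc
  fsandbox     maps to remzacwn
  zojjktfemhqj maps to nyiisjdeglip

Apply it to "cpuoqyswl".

Rule — swap each adjacent pair of characters (1↔2, 3↔4, ...), then shift every letter 1 place backward in the alphabet (wrapping around).
Working it through for "cpuoqyswl": intermediate "pcouyqwsl", final "obntxpvrk".

obntxpvrk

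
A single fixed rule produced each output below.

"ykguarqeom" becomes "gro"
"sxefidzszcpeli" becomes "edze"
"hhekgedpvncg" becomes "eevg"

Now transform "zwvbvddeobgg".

vdog

The pattern: keep one character in every 3, starting at position 3 (positions 3rd, 6th, 9th, ...).
On "zwvbvddeobgg" that produces "vdog".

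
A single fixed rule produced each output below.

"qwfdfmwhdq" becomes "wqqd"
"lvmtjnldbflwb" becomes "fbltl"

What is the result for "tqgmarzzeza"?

zztm

Each output is the input with this applied: keep one character in every 3, starting at position 1 (positions 1st, 4th, 7th, ...), then move the last 2 characters to the front (rotate right by 2).
Working it through for "tqgmarzzeza": intermediate "tmzz", final "zztm".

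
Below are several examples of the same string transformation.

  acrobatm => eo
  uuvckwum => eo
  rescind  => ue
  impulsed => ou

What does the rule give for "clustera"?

In each case the input is transformed by: shift every letter 2 places forward in the alphabet (wrapping around), then keep only the vowels.
Applying both steps to "clustera": "enwuvgtc", then "eu".

eu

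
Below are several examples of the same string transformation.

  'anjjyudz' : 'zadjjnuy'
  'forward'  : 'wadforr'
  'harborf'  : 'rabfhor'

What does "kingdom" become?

In each case the input is transformed by: sort the characters into alphabetical order, then move the last character to the front.
Starting from "kingdom": after the first operation, "dgikmno"; after the second, "odgikmn".
(Check on "harborf": → "abfhorr" → "rabfhor" ✓)

odgikmn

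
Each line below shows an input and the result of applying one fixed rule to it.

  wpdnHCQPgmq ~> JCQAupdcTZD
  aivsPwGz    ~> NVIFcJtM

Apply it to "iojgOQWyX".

What's happening: flip the case of every letter, then shift every letter 13 places forward in the alphabet (wrapping around) — i.e. ROT13.
Starting from "iojgOQWyX": after the first operation, "IOJGoqwYx"; after the second, "VBWTbdjLk".

VBWTbdjLk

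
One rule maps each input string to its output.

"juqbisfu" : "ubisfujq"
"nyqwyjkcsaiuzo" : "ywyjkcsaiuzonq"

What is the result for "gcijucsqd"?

In each case the input is transformed by: move the first 2 characters to the end (rotate left by 2), then swap the first and last characters.
So "gcijucsqd" becomes "cjucsqdgi".

cjucsqdgi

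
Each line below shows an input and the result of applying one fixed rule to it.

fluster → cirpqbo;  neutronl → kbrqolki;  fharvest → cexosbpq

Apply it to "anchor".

What's happening: shift every letter 3 places backward in the alphabet (wrapping around).
So "anchor" becomes "xkzelo".

xkzelo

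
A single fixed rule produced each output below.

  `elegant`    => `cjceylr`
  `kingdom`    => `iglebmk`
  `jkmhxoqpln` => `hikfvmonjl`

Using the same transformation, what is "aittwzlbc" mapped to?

ygrruxjza

What's happening: shift every letter 2 places backward in the alphabet (wrapping around).
On "aittwzlbc" that produces "ygrruxjza".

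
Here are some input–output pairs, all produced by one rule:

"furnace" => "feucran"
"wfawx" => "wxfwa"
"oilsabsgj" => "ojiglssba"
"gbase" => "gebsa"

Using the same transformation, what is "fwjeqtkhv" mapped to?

fvwhjketq

Rule — take characters alternately from the front and the back (1st, last, 2nd, 2nd-last, ...).
For "fwjeqtkhv" the result is "fvwhjketq".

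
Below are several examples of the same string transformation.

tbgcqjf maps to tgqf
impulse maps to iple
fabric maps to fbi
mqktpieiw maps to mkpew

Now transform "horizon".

The transformation: keep every other character starting from the first (positions 1st, 3rd, 5th, ...).
On "horizon" that produces "hrzn".

hrzn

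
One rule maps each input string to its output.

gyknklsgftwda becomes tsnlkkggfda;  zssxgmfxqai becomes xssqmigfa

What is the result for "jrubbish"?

rjihbb

The transformation: sort the characters into reverse alphabetical order, then delete the first 2 characters.
Applying that to "jrubbish" gives "rjihbb".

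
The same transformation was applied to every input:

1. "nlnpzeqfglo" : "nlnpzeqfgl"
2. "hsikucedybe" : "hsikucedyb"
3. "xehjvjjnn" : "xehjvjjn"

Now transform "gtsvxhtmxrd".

The pattern: delete the last character.
"gtsvxhtmxrd" → "gtsvxhtmxr".

gtsvxhtmxr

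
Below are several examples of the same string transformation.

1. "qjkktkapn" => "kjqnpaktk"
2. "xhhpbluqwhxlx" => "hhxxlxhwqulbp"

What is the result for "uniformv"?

inuvmrof

Each output is the input with this applied: reverse the string, then move the last 3 characters to the front (rotate right by 3).
On "uniformv": the first step gives "vmrofinu", and the second then gives "inuvmrof".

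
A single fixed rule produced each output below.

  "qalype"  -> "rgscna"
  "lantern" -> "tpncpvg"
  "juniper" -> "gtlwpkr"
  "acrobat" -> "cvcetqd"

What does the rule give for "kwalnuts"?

vumycnpw

The pattern: move the last 2 characters to the front (rotate right by 2), then shift every letter 2 places forward in the alphabet (wrapping around).
For "kwalnuts", step one produces "tskwalnu"; step two turns that into "vumycnpw".
(Check on "lantern": → "rnlante" → "tpncpvg" ✓)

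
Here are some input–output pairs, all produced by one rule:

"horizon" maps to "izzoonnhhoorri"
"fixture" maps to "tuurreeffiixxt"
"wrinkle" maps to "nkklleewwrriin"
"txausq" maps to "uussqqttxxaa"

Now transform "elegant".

The rule is to double every character, then swap the front and back halves of the string.
"elegant" → "gaanntteelleeg".

gaanntteelleeg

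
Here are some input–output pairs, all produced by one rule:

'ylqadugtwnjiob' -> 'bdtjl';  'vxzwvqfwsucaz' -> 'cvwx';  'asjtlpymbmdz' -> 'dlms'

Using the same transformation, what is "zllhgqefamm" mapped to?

In each case the input is transformed by: keep one character in every 3, starting at position 2 (positions 2nd, 5th, 8th, ...), then swap the first and last characters.
For "zllhgqefamm", step one produces "lgfm"; step two turns that into "mgfl".
(Check on "ylqadugtwnjiob": → "ldtjb" → "bdtjl" ✓)

mgfl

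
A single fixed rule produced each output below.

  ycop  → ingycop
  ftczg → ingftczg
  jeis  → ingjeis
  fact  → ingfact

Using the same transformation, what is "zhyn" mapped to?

Rule — prepend "ing".
For "zhyn" the result is "ingzhyn".

ingzhyn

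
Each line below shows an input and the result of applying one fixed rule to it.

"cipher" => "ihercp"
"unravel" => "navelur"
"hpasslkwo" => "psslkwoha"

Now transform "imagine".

The pattern: move the first 2 characters to the end (rotate left by 2), then swap the first and last characters.
For "imagine", step one produces "agineim"; step two turns that into "mgineia".
(Check on "cipher": → "pherci" → "ihercp" ✓)

mgineia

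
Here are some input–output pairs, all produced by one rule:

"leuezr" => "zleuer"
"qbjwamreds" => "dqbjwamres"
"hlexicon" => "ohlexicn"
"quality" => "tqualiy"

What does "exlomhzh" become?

zexlomhh

Each output is the input with this applied: move the last character to the front, then swap the first and last characters.
For "exlomhzh" the result is "zexlomhh".
(Check on "quality": → "yqualit" → "tqualiy" ✓)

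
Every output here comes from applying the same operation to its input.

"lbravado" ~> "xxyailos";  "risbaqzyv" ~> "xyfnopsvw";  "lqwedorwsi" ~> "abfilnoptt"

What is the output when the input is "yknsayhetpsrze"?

The pattern: sort the characters into alphabetical order, then shift every letter 3 places backward in the alphabet (wrapping around).
Applying both steps to "yknsayhetpsrze": "aeehknprsstyyz", then "xbbehkmoppqvvw".

xbbehkmoppqvvw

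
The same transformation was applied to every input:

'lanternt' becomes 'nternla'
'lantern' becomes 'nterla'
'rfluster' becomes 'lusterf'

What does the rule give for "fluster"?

Looking at the pairs, the operation is to delete the last character, then move the first 2 characters to the end (rotate left by 2).
"fluster" → "ustefl".

ustefl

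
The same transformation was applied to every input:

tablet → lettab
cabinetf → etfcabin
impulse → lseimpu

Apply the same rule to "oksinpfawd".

awdoksinpf

The pattern: move the last 3 characters to the front (rotate right by 3).
On "oksinpfawd" that produces "awdoksinpf".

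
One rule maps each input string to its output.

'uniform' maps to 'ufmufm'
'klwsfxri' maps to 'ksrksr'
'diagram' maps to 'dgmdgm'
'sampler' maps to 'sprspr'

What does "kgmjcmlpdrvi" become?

What's happening: keep one character in every 3, starting at position 1 (positions 1st, 4th, 7th, ...), then write the whole string twice.
Doing the same to "kgmjcmlpdrvi": "kjlrkjlr".

kjlrkjlr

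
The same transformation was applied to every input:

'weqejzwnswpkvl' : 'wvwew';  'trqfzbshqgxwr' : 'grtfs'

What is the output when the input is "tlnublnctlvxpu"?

lptun

Each output is the input with this applied: keep one character in every 3, starting at position 1 (positions 1st, 4th, 7th, ...), then move the first 3 characters to the end (rotate left by 3).
Applying both steps to "tlnublnctlvxpu": "tunlp", then "lptun".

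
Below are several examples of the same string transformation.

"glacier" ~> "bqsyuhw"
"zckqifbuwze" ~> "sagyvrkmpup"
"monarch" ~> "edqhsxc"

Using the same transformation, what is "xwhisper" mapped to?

mxyifuhn

What's happening: shift every letter 10 places backward in the alphabet (wrapping around), then move the first character to the end.
On "xwhisper": the first step gives "nmxyifuh", and the second then gives "mxyifuhn".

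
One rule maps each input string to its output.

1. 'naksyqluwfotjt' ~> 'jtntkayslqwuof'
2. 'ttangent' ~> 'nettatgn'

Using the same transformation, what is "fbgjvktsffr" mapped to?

fffrgbvjtks

The rule is to move the last 3 characters to the front (rotate right by 3), then swap each adjacent pair of characters (1↔2, 3↔4, ...).
"fbgjvktsffr" → "ffrfbgjvkts" → "fffrgbvjtks".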